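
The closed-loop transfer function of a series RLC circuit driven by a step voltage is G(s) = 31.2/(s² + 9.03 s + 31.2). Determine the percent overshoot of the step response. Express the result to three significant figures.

%OS ≈ 1.34%

ω_n = √31.2 = 5.59 rad/s; ζ = 9.03/(2·5.59) = 0.808.
%OS = 100·exp(−πζ/√(1−ζ²)) = 1.34%.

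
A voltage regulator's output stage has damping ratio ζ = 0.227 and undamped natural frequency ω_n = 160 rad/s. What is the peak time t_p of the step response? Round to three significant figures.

The damped frequency is ω_d = ω_n√(1−ζ²) = 160·√(1−0.0515) = 156 rad/s.
Peak time t_p = π/ω_d = π/156 = 0.0202 s.

t_p ≈ 0.0202 s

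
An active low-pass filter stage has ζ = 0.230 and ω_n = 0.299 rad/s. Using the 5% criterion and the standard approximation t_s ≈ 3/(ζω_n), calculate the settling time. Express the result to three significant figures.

t_s ≈ 43.6 s

t_s ≈ 3/(ζω_n) = 3/(0.230 × 0.299) = 43.6 s.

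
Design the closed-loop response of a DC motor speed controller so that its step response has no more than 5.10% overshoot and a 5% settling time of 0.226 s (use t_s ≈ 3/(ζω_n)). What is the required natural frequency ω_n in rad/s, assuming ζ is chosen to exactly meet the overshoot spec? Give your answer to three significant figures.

ω_n ≈ 19.3 rad/s

From %OS = 100·exp(−πζ/√(1−ζ²)), invert to get ζ = −ln(OS)/√(π² + ln²(OS)) with OS = 0.0510.
−ln 0.0510 = 2.976, so ζ = 2.976/√(π² + 8.856) = 0.688.
Then ω_n = 3/(ζ t_s) = 3/(0.688 × 0.226) = 19.3 rad/s.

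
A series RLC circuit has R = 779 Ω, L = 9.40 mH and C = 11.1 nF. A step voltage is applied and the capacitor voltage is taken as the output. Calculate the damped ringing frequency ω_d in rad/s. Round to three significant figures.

ω_d ≈ 88700 rad/s

For a series RLC circuit (capacitor voltage as output), ω_n = 1/√(LC) = 1/√(9.40 mH · 11.1 nF) = 97900 rad/s.
ζ = (R/2)·√(C/L) = (779/2)·√(11.1 nF/9.40 mH) = 0.423.
The damped frequency ω_d = ω_n√(1−ζ²) = 88700 rad/s.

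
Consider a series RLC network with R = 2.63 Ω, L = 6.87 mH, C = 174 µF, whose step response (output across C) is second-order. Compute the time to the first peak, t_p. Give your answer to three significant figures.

t_p ≈ 0.00351 s

For a series RLC circuit (capacitor voltage as output), ω_n = 1/√(LC) = 1/√(6.87 mH · 174 µF) = 915 rad/s.
ζ = (R/2)·√(C/L) = (2.63/2)·√(174 µF/6.87 mH) = 0.209.
The damped frequency ω_d = ω_n√(1−ζ²) = 894 rad/s. t_p = π/ω_d = 0.00351 s.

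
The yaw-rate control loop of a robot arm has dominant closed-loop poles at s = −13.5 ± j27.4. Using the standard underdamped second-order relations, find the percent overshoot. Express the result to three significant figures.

%OS ≈ 21.3%

With σ = 13.5, ω_d = 27.4: ω_n = √(σ²+ω_d²) = 30.5 rad/s, ζ = σ/ω_n = 0.442.
%OS = 100·exp(−πζ/√(1−ζ²)) = 21.3%.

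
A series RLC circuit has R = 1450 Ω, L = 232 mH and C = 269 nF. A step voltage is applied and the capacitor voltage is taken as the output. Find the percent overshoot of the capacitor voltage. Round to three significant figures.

%OS ≈ 1.98%

For a series RLC circuit (capacitor voltage as output), ω_n = 1/√(LC) = 1/√(232 mH · 269 nF) = 4000 rad/s.
ζ = (R/2)·√(C/L) = (1450/2)·√(269 nF/232 mH) = 0.781.
%OS = 100·exp(−πζ/√(1−ζ²)) = 1.98%.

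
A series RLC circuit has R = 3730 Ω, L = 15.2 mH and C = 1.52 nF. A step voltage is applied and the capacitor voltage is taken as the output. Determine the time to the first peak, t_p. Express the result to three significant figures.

t_p ≈ 0.0000187 s

For a series RLC circuit (capacitor voltage as output), ω_n = 1/√(LC) = 1/√(15.2 mH · 1.52 nF) = 208000 rad/s.
ζ = (R/2)·√(C/L) = (3730/2)·√(1.52 nF/15.2 mH) = 0.590.
The damped frequency ω_d = ω_n√(1−ζ²) = 168000 rad/s. t_p = π/ω_d = 0.0000187 s.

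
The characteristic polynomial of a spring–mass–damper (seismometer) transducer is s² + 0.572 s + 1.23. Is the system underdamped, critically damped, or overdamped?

underdamped

a² − 4b = 0.572² − 4·1.23 < 0 (complex roots); the system is underdamped.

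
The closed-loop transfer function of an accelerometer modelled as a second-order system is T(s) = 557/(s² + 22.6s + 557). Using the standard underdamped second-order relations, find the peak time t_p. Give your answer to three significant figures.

t_p ≈ 0.152 s

Matching coefficients with s² + 2ζω_n s + ω_n² gives ω_n² = 557 ⇒ ω_n = 23.6 rad/s, and ζ = 22.6/(2ω_n) = 0.479.
ω_d = 23.6·√(1 − 0.479²) = 20.7 rad/s. Then t_p = π/ω_d = 0.152 s.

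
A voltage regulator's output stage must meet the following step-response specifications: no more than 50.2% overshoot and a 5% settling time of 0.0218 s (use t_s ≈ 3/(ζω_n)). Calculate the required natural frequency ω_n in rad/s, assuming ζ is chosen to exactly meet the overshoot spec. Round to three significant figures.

Inverting the overshoot relation: ζ = |ln 0.502|/√(π² + ln²0.502) = 0.214.
Then ω_n = 3/(ζ t_s) = 3/(0.214 × 0.0218) = 642 rad/s.

ω_n ≈ 642 rad/s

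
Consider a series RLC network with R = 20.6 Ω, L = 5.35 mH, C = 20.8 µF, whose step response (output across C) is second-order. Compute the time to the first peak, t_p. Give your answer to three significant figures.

t_p ≈ 0.00137 s

For a series RLC circuit (capacitor voltage as output), ω_n = 1/√(LC) = 1/√(5.35 mH · 20.8 µF) = 3000 rad/s.
ζ = (R/2)·√(C/L) = (20.6/2)·√(20.8 µF/5.35 mH) = 0.642.
The damped frequency ω_d = ω_n√(1−ζ²) = 2300 rad/s. t_p = π/ω_d = 0.00137 s.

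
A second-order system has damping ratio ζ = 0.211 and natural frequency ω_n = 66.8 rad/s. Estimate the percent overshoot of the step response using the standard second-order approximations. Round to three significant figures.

For an underdamped second-order system, %OS = 100·exp(−πζ/√(1−ζ²)).
πζ/√(1−ζ²) = π·0.211/√(1−0.0445) = 0.6781, so %OS = 100·e^(−0.6781) = 50.8%.

%OS ≈ 50.8%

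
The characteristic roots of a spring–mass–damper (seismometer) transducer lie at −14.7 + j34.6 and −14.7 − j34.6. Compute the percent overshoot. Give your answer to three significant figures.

|pole| = ω_n = √(14.7² + 34.6²) = 37.6 rad/s; ζ = cos θ = σ/ω_n = 0.391.
Overshoot: exp(−π·0.391/√(1−0.391²)) = 0.263, i.e. 26.3%.

%OS ≈ 26.3%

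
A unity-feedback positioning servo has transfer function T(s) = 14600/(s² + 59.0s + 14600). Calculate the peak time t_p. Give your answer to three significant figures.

t_p ≈ 0.0268 s

ω_n = √14600 = 121 rad/s; ζ = 59.0/(2·121) = 0.244.
The damped frequency ω_d = ω_n√(1−ζ²) = 117 rad/s. Then t_p = π/ω_d = 0.0268 s.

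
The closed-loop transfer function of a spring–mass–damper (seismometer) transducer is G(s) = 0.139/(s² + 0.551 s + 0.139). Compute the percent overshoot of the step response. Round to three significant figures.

ω_n = √0.139 = 0.373 rad/s; ζ = 0.551/(2·0.373) = 0.739.
Overshoot: exp(−π·0.739/√(1−0.739²)) = 0.0319, i.e. 3.19%.

%OS ≈ 3.19%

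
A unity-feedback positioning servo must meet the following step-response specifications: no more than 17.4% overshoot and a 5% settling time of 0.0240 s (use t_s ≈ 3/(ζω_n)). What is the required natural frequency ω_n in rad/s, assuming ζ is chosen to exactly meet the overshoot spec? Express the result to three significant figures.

ζ = −ln(OS)/√(π² + (ln OS)²). With OS = 0.174, ln OS = −1.749 and ζ = 1.749/3.595 = 0.486.
Then ω_n = 3/(ζ t_s) = 3/(0.486 × 0.0240) = 257 rad/s.

ω_n ≈ 257 rad/s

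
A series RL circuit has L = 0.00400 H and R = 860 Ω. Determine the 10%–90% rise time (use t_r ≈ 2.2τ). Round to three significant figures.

t_r ≈ 0.0000102 s

τ = L/R = 0.00400/860 = 0.00000465 s.
t_r ≈ 2.2τ = 0.0000102 s.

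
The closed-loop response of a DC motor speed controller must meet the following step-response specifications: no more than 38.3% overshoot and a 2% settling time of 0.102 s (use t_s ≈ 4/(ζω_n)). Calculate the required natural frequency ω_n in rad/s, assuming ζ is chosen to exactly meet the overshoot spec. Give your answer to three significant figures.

ω_n ≈ 134 rad/s

From %OS = 100·exp(−πζ/√(1−ζ²)), invert to get ζ = −ln(OS)/√(π² + ln²(OS)) with OS = 0.383.
−ln 0.383 = 0.9597, so ζ = 0.9597/√(π² + 0.9211) = 0.292.
Then ω_n = 4/(ζ t_s) = 4/(0.292 × 0.102) = 134 rad/s.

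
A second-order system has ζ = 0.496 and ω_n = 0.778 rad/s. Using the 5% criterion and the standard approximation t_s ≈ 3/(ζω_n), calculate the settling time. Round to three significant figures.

t_s ≈ 3/(ζω_n) = 3/(0.496 × 0.778) = 7.77 s.

t_s ≈ 7.77 s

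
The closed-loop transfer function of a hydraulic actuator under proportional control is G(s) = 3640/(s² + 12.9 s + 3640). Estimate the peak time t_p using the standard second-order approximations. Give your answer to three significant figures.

ω_n = √3640 = 60.3 rad/s; ζ = 12.9/(2·60.3) = 0.107.
The damped frequency ω_d = ω_n√(1−ζ²) = 60.0 rad/s. Then t_p = π/ω_d = 0.0524 s.

t_p ≈ 0.0524 s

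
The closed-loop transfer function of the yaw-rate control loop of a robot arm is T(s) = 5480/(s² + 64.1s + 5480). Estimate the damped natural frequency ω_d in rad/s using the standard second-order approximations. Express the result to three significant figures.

ω_d ≈ 66.7 rad/s

ω_n = √5480 = 74.0 rad/s; ζ = 64.1/(2·74.0) = 0.433.
The damped frequency ω_d = ω_n√(1−ζ²) = 66.7 rad/s.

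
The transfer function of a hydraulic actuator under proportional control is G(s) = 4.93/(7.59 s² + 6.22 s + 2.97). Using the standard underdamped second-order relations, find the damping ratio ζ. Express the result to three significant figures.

Dividing through by 7.59: denominator becomes s² + 0.8195 s + 0.3913.
So ω_n = √0.3913 = 0.626 rad/s and ζ = 0.8195/(2·0.626) = 0.655.

ζ ≈ 0.655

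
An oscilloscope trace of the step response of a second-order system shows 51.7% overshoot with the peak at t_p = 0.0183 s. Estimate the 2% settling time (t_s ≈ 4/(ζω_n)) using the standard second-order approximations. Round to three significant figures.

ζ from %OS: ζ = |ln 0.517|/√(π²+ln²0.517) = 0.206.
t_p = π/ω_d ⇒ ω_d = 172 rad/s; then ω_n = ω_d/√(1−ζ²) = 175 rad/s.
t_s ≈ 4/(ζω_n) = 4/(0.206·175) = 0.111 s.

t_s ≈ 0.111 s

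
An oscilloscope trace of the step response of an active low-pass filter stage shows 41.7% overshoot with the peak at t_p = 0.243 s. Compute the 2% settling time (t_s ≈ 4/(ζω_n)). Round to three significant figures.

t_s ≈ 1.11 s

ζ from %OS: ζ = |ln 0.417|/√(π²+ln²0.417) = 0.268.
t_p = π/ω_d ⇒ ω_d = 12.9 rad/s; then ω_n = ω_d/√(1−ζ²) = 13.4 rad/s.
t_s ≈ 4/(ζω_n) = 4/(0.268·13.4) = 1.11 s.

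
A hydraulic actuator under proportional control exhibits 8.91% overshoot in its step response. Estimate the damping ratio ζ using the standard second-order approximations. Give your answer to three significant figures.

ζ ≈ 0.610

From %OS = 100·exp(−πζ/√(1−ζ²)), invert to get ζ = −ln(OS)/√(π² + ln²(OS)) with OS = 0.0891.
−ln 0.0891 = 2.418, so ζ = 2.418/√(π² + 5.847) = 0.610.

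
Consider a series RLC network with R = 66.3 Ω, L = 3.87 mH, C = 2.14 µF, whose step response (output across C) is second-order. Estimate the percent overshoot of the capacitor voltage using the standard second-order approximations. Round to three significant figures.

For a series RLC circuit (capacitor voltage as output), ω_n = 1/√(LC) = 1/√(3.87 mH · 2.14 µF) = 11000 rad/s.
ζ = (R/2)·√(C/L) = (66.3/2)·√(2.14 µF/3.87 mH) = 0.780.
%OS = 100 e^{−πζ/√(1−ζ²)} with ζ = 0.780 gives 2.00%.

%OS ≈ 2.00%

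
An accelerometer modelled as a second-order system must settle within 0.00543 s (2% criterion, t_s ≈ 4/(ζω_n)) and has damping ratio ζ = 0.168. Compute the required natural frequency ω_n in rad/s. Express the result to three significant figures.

ω_n ≈ 4380 rad/s

Rearranging t_s ≈ 4/(ζω_n) gives ω_n = 4/(ζ·t_s) = 4/(0.168 × 0.00543) = 4380 rad/s.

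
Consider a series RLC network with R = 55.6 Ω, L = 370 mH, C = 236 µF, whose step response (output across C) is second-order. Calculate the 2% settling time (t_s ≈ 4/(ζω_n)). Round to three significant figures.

t_s ≈ 0.0532 s

For a series RLC circuit (capacitor voltage as output), ω_n = 1/√(LC) = 1/√(370 mH · 236 µF) = 107 rad/s.
ζ = (R/2)·√(C/L) = (55.6/2)·√(236 µF/370 mH) = 0.702.
t_s ≈ 4/(ζω_n) = 0.0532 s.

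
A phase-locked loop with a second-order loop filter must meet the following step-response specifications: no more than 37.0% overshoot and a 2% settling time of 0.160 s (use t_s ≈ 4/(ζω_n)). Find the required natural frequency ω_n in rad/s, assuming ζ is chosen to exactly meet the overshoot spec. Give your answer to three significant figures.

Inverting the overshoot relation: ζ = |ln 0.370|/√(π² + ln²0.370) = 0.302.
From t_s ≈ 4/(ζω_n): ω_n = 4/(ζ·t_s) = 4/(0.302·0.160) = 82.9 rad/s.

ω_n ≈ 82.9 rad/s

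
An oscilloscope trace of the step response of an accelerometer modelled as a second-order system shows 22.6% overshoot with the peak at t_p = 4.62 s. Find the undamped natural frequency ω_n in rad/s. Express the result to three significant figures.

The overshoot fixes ζ = −ln(OS)/√(π²+ln²(OS)) = 0.428.
t_p = π/ω_d ⇒ ω_d = 0.680 rad/s; then ω_n = ω_d/√(1−ζ²) = 0.752 rad/s.

ω_n ≈ 0.752 rad/s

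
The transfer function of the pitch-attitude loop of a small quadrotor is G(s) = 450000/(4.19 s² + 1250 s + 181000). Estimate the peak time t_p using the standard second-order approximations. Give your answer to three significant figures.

t_p ≈ 0.0217 s

Dividing through by 4.19: denominator becomes s² + 298.3 s + 43200.
So ω_n = √43200 = 208 rad/s and ζ = 298.3/(2·208) = 0.718.
ω_d = ω_n√(1−ζ²) = 145 rad/s. t_p = π/ω_d = 0.0217 s.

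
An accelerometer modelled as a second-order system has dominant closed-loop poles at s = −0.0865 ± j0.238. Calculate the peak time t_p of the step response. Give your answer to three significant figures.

t_p ≈ 13.2 s

t_p = π/ω_d with ω_d = 0.238 (the imaginary part), so t_p = 13.2 s.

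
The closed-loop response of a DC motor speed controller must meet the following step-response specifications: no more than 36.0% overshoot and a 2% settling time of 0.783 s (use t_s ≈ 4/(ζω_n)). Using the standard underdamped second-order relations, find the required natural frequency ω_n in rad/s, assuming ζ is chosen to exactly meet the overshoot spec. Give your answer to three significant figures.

Inverting the overshoot relation: ζ = |ln 0.360|/√(π² + ln²0.360) = 0.309.
Then ω_n = 4/(ζ t_s) = 4/(0.309 × 0.783) = 16.5 rad/s.

ω_n ≈ 16.5 rad/s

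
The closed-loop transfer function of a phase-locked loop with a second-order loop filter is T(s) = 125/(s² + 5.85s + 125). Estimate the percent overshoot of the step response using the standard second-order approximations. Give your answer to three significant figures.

%OS ≈ 42.7%

Matching coefficients with s² + 2ζω_n s + ω_n² gives ω_n² = 125 ⇒ ω_n = 11.2 rad/s, and ζ = 5.85/(2ω_n) = 0.262.
%OS = 100·exp(−πζ/√(1−ζ²)) = 42.7%.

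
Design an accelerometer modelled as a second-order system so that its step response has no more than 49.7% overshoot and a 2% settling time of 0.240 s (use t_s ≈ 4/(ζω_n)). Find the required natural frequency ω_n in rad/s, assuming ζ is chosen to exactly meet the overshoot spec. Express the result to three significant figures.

Inverting the overshoot relation: ζ = |ln 0.497|/√(π² + ln²0.497) = 0.217.
Then ω_n = 4/(ζ t_s) = 4/(0.217 × 0.240) = 76.7 rad/s.

ω_n ≈ 76.7 rad/s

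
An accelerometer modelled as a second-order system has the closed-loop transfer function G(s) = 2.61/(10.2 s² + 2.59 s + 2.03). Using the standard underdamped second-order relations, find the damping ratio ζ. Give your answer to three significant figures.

ζ ≈ 0.285

Dividing through by 10.2: denominator becomes s² + 0.2539 s + 0.1990.
So ω_n = √0.1990 = 0.446 rad/s and ζ = 0.2539/(2·0.446) = 0.285.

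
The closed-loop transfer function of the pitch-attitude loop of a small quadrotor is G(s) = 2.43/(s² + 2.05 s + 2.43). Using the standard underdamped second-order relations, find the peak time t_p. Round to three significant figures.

t_p ≈ 2.67 s

Comparing the denominator to s² + 2ζω_n s + ω_n²: ω_n = √2.43 = 1.56 rad/s, and 2ζω_n = 2.05 so ζ = 2.05/(2·1.56) = 0.658.
The damped frequency ω_d = ω_n√(1−ζ²) = 1.17 rad/s. Then t_p = π/ω_d = 2.67 s.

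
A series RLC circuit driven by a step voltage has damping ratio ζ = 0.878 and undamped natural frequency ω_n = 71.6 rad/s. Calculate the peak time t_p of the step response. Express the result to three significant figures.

The damped frequency is ω_d = ω_n√(1−ζ²) = 71.6·√(1−0.771) = 34.3 rad/s.
Peak time t_p = π/ω_d = π/34.3 = 0.0917 s.

t_p ≈ 0.0917 s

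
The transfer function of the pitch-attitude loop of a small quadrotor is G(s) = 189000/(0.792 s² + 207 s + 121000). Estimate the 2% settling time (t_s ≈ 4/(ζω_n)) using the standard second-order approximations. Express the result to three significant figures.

Dividing through by 0.792: denominator becomes s² + 261.4 s + 152800.
So ω_n = √152800 = 391 rad/s and ζ = 261.4/(2·391) = 0.334.
t_s ≈ 4/(ζω_n) = 0.0306 s.

t_s ≈ 0.0306 s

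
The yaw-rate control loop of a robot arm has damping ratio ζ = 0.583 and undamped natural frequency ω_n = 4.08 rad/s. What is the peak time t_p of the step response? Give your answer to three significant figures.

The damped frequency is ω_d = ω_n√(1−ζ²) = 4.08·√(1−0.340) = 3.31 rad/s.
Peak time t_p = π/ω_d = π/3.31 = 0.948 s.

t_p ≈ 0.948 s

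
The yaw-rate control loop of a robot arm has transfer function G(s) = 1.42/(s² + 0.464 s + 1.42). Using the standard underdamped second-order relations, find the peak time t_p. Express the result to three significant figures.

t_p ≈ 2.69 s

ω_n = √1.42 = 1.19 rad/s; ζ = 0.464/(2·1.19) = 0.195.
The damped frequency ω_d = ω_n√(1−ζ²) = 1.17 rad/s. Then t_p = π/ω_d = 2.69 s.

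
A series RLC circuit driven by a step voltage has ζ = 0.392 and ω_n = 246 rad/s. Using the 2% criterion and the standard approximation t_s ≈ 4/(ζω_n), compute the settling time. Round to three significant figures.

t_s ≈ 0.0415 s

t_s ≈ 4/(ζω_n) = 4/(0.392 × 246) = 0.0415 s.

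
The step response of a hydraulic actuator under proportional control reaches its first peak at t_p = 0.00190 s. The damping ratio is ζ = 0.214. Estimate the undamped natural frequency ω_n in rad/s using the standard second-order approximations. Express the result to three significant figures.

ω_n ≈ 1690 rad/s

Peak time t_p = π/ω_d, so ω_d = π/t_p = π/0.00190 = 1650 rad/s.
ω_n = ω_d/√(1−ζ²) = 1650/√0.954 = 1690 rad/s.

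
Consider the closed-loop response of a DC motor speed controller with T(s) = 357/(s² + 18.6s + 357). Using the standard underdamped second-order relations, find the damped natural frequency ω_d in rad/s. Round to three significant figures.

ω_d ≈ 16.4 rad/s

Matching coefficients with s² + 2ζω_n s + ω_n² gives ω_n² = 357 ⇒ ω_n = 18.9 rad/s, and ζ = 18.6/(2ω_n) = 0.492.
The damped frequency ω_d = ω_n√(1−ζ²) = 16.4 rad/s.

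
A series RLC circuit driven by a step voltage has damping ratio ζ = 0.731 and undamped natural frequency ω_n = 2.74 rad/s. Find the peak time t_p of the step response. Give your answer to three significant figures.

t_p ≈ 1.68 s

The damped frequency is ω_d = ω_n√(1−ζ²) = 2.74·√(1−0.534) = 1.87 rad/s.
Peak time t_p = π/ω_d = π/1.87 = 1.68 s.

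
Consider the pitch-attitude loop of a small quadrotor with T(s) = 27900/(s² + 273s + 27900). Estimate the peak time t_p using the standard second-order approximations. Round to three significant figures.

t_p ≈ 0.0326 s

Comparing the denominator to s² + 2ζω_n s + ω_n²: ω_n = √27900 = 167 rad/s, and 2ζω_n = 273 so ζ = 273/(2·167) = 0.817.
ω_d = ω_n√(1−ζ²) = 96.3 rad/s. Then t_p = π/ω_d = 0.0326 s.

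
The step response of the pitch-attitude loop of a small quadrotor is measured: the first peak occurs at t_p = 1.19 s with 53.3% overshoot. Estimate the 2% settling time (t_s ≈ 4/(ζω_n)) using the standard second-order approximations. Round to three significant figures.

t_s ≈ 7.56 s

The overshoot fixes ζ = −ln(OS)/√(π²+ln²(OS)) = 0.196.
From t_p = π/ω_d, ω_d = π/1.19 = 2.64 rad/s, so ω_n = ω_d/√(1−ζ²) = 2.69 rad/s.
t_s ≈ 4/(ζω_n) = 4/(0.196·2.69) = 7.56 s.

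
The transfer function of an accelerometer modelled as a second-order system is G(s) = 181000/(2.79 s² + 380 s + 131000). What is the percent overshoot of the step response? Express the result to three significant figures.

Dividing through by 2.79: denominator becomes s² + 136.2 s + 46950.
So ω_n = √46950 = 217 rad/s and ζ = 136.2/(2·217) = 0.314.
Overshoot: exp(−π·0.314/√(1−0.314²)) = 0.353, i.e. 35.3%.

%OS ≈ 35.3%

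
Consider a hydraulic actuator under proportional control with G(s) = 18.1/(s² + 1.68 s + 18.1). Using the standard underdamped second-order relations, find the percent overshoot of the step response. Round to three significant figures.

Matching coefficients with s² + 2ζω_n s + ω_n² gives ω_n² = 18.1 ⇒ ω_n = 4.25 rad/s, and ζ = 1.68/(2ω_n) = 0.197.
%OS = 100 e^{−πζ/√(1−ζ²)} with ζ = 0.197 gives 53.1%.

%OS ≈ 53.1%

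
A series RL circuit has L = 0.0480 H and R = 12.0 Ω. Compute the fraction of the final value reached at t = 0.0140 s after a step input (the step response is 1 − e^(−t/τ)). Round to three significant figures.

y/y_∞ ≈ 0.970

τ = L/R = 0.0480/12.0 = 0.00400 s.
y(t)/y_∞ = 1 − e^(−t/τ) = 1 − e^(−0.0140/0.00400) = 1 − e^(−3.50) = 0.970.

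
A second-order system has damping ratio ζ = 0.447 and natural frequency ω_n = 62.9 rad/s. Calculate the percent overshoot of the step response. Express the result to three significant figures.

For an underdamped second-order system, %OS = 100·exp(−πζ/√(1−ζ²)).
πζ/√(1−ζ²) = π·0.447/√(1−0.200) = 1.570, so %OS = 100·e^(−1.570) = 20.8%.

%OS ≈ 20.8%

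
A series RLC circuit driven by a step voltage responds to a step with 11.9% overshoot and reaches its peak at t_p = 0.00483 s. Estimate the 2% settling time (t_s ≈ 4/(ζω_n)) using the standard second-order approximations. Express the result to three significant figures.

t_s ≈ 0.00908 s

From the overshoot, ζ = −ln(OS)/√(π²+ln²(OS)) = 0.561.
From t_p = π/ω_d, ω_d = π/0.00483 = 650 rad/s, so ω_n = ω_d/√(1−ζ²) = 786 rad/s.
t_s ≈ 4/(ζω_n) = 4/(0.561·786) = 0.00908 s.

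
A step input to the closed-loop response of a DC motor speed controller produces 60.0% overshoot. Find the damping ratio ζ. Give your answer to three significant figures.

Inverting the overshoot relation: ζ = |ln 0.600|/√(π² + ln²0.600) = 0.160.

ζ ≈ 0.160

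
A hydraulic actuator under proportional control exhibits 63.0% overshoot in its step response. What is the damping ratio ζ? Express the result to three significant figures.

ζ ≈ 0.146

ζ = −ln(OS)/√(π² + (ln OS)²). With OS = 0.630, ln OS = −0.4620 and ζ = 0.4620/3.175 = 0.146.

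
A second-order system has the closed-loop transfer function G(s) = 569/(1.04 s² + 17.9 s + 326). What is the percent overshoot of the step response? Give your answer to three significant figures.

%OS ≈ 17.4%

Dividing through by 1.04: denominator becomes s² + 17.21 s + 313.5.
So ω_n = √313.5 = 17.7 rad/s and ζ = 17.21/(2·17.7) = 0.486.
Overshoot: exp(−π·0.486/√(1−0.486²)) = 0.174, i.e. 17.4%.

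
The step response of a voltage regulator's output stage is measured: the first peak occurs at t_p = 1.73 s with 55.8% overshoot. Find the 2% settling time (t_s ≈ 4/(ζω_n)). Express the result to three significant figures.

t_s ≈ 11.9 s

From the overshoot, ζ = −ln(OS)/√(π²+ln²(OS)) = 0.183.
From t_p = π/ω_d, ω_d = π/1.73 = 1.82 rad/s, so ω_n = ω_d/√(1−ζ²) = 1.85 rad/s.
t_s ≈ 4/(ζω_n) = 4/(0.183·1.85) = 11.9 s.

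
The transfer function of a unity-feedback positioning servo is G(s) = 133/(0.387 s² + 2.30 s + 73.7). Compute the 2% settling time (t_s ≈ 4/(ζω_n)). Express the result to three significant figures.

Dividing through by 0.387: denominator becomes s² + 5.943 s + 190.4.
So ω_n = √190.4 = 13.8 rad/s and ζ = 5.943/(2·13.8) = 0.215.
t_s ≈ 4/(ζω_n) = 1.35 s.

t_s ≈ 1.35 s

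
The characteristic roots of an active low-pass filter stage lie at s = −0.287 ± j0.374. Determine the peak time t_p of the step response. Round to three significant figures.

t_p = π/ω_d with ω_d = 0.374 (the imaginary part), so t_p = 8.40 s.

t_p ≈ 8.40 s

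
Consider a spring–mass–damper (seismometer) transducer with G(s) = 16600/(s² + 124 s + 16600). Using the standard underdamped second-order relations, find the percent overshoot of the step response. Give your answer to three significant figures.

ω_n = √16600 = 129 rad/s; ζ = 124/(2·129) = 0.481.
%OS = 100·exp(−πζ/√(1−ζ²)) = 17.8%.

%OS ≈ 17.8%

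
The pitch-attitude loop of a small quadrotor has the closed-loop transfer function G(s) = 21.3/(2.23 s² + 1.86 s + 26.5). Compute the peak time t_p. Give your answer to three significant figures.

t_p ≈ 0.918 s

Dividing through by 2.23: denominator becomes s² + 0.8341 s + 11.88.
So ω_n = √11.88 = 3.45 rad/s and ζ = 0.8341/(2·3.45) = 0.121.
ω_d = ω_n√(1−ζ²) = 3.42 rad/s. t_p = π/ω_d = 0.918 s.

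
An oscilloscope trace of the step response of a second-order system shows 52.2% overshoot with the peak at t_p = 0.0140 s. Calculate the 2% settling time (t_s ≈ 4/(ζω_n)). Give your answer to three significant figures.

The overshoot fixes ζ = −ln(OS)/√(π²+ln²(OS)) = 0.203.
t_p = π/ω_d ⇒ ω_d = 224 rad/s; then ω_n = ω_d/√(1−ζ²) = 229 rad/s.
t_s ≈ 4/(ζω_n) = 4/(0.203·229) = 0.0861 s.

t_s ≈ 0.0861 s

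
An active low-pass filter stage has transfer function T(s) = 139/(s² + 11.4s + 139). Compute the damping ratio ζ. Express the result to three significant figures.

ζ ≈ 0.483

ω_n = √139 = 11.8 rad/s; ζ = 11.4/(2·11.8) = 0.483.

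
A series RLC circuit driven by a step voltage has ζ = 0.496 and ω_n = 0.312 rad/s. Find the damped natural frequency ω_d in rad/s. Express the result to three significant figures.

ω_d ≈ 0.271 rad/s

ω_d = ω_n√(1−ζ²) = 0.312·√0.754 = 0.271 rad/s.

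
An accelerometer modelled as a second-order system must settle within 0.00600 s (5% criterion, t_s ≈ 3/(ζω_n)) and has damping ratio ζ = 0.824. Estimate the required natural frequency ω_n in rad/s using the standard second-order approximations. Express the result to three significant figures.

Rearranging t_s ≈ 3/(ζω_n) gives ω_n = 3/(ζ·t_s) = 3/(0.824 × 0.00600) = 607 rad/s.

ω_n ≈ 607 rad/s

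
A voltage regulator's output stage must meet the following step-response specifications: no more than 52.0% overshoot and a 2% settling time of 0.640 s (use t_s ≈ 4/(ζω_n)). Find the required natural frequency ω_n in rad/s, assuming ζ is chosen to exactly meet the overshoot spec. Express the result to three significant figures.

ω_n ≈ 30.7 rad/s

Inverting the overshoot relation: ζ = |ln 0.520|/√(π² + ln²0.520) = 0.204.
Then ω_n = 4/(ζ t_s) = 4/(0.204 × 0.640) = 30.7 rad/s.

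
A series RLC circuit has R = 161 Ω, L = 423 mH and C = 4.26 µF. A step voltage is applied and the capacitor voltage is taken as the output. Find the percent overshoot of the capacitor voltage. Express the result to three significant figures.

%OS ≈ 43.6%

For a series RLC circuit (capacitor voltage as output), ω_n = 1/√(LC) = 1/√(423 mH · 4.26 µF) = 745 rad/s.
ζ = (R/2)·√(C/L) = (161/2)·√(4.26 µF/423 mH) = 0.255.
%OS = 100·exp(−πζ/√(1−ζ²)) = 43.6%.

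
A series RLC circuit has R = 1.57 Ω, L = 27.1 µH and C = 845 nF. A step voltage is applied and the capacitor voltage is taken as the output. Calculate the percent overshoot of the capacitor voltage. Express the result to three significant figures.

%OS ≈ 64.4%

For a series RLC circuit (capacitor voltage as output), ω_n = 1/√(LC) = 1/√(27.1 µH · 845 nF) = 209000 rad/s.
ζ = (R/2)·√(C/L) = (1.57/2)·√(845 nF/27.1 µH) = 0.139.
%OS = 100 e^{−πζ/√(1−ζ²)} with ζ = 0.139 gives 64.4%.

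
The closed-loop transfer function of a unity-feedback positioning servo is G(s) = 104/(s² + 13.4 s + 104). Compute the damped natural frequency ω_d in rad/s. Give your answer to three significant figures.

ω_d ≈ 7.69 rad/s

Matching coefficients with s² + 2ζω_n s + ω_n² gives ω_n² = 104 ⇒ ω_n = 10.2 rad/s, and ζ = 13.4/(2ω_n) = 0.657.
ω_d = 10.2·√(1 − 0.657²) = 7.69 rad/s.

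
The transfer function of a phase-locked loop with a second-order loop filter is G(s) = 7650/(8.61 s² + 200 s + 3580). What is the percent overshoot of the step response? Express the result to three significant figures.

Dividing through by 8.61: denominator becomes s² + 23.23 s + 415.8.
So ω_n = √415.8 = 20.4 rad/s and ζ = 23.23/(2·20.4) = 0.570.
Overshoot: exp(−π·0.570/√(1−0.570²)) = 0.113, i.e. 11.3%.

%OS ≈ 11.3%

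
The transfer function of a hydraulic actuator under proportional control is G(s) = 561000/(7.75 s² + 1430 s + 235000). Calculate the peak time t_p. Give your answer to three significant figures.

Dividing through by 7.75: denominator becomes s² + 184.5 s + 30320.
So ω_n = √30320 = 174 rad/s and ζ = 184.5/(2·174) = 0.530.
ω_d = 174·√(1 − 0.530²) = 148 rad/s. t_p = π/ω_d = 0.0213 s.

t_p ≈ 0.0213 s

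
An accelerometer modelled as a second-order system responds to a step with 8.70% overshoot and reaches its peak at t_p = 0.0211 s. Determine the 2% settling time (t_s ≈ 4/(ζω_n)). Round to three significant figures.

ζ from %OS: ζ = |ln 0.0870|/√(π²+ln²0.0870) = 0.614.
From t_p = π/ω_d, ω_d = π/0.0211 = 149 rad/s, so ω_n = ω_d/√(1−ζ²) = 189 rad/s.
t_s ≈ 4/(ζω_n) = 4/(0.614·189) = 0.0346 s.

t_s ≈ 0.0346 s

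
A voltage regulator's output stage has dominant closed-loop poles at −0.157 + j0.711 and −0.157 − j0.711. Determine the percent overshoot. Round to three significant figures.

%OS ≈ 50.0%

With σ = 0.157, ω_d = 0.711: ω_n = √(σ²+ω_d²) = 0.728 rad/s, ζ = σ/ω_n = 0.216.
%OS = 100 e^{−πζ/√(1−ζ²)} with ζ = 0.216 gives 50.0%.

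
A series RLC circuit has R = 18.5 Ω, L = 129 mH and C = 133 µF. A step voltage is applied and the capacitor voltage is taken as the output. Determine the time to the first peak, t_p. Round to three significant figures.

t_p ≈ 0.0136 s

For a series RLC circuit (capacitor voltage as output), ω_n = 1/√(LC) = 1/√(129 mH · 133 µF) = 241 rad/s.
ζ = (R/2)·√(C/L) = (18.5/2)·√(133 µF/129 mH) = 0.297.
ω_d = ω_n√(1−ζ²) = 231 rad/s. t_p = π/ω_d = 0.0136 s.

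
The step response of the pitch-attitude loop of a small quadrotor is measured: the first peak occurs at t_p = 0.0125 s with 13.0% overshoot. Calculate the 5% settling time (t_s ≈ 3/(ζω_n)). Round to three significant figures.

ζ from %OS: ζ = |ln 0.130|/√(π²+ln²0.130) = 0.545.
From t_p = π/ω_d, ω_d = π/0.0125 = 251 rad/s, so ω_n = ω_d/√(1−ζ²) = 300 rad/s.
t_s ≈ 3/(ζω_n) = 3/(0.545·300) = 0.0184 s.

t_s ≈ 0.0184 s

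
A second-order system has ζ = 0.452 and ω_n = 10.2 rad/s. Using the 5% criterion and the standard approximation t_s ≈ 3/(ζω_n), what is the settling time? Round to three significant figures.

t_s ≈ 3/(ζω_n) = 3/(0.452 × 10.2) = 0.651 s.

t_s ≈ 0.651 s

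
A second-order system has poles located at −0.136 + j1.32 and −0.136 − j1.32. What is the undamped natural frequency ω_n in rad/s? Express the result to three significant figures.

ω_n ≈ 1.33 rad/s

The poles are at −σ ± jω_d with σ = 0.136 and ω_d = 1.32, so ω_n = √(σ²+ω_d²) = 1.33 rad/s and ζ = σ/ω_n = 0.102.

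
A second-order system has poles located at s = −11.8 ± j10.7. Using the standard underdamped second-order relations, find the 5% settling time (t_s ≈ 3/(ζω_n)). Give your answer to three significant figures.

t_s ≈ 0.254 s

For poles at −σ ± jω_d, ζω_n = σ = 11.8, so t_s ≈ 3/σ = 0.254 s.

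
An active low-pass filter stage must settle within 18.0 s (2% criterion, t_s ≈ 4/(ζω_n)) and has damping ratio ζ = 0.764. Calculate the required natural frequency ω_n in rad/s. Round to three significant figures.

Rearranging t_s ≈ 4/(ζω_n) gives ω_n = 4/(ζ·t_s) = 4/(0.764 × 18.0) = 0.291 rad/s.

ω_n ≈ 0.291 rad/s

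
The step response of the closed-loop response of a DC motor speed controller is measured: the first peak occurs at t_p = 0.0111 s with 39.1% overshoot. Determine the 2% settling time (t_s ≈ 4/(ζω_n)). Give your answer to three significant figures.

t_s ≈ 0.0473 s

ζ from %OS: ζ = |ln 0.391|/√(π²+ln²0.391) = 0.286.
t_p = π/ω_d ⇒ ω_d = 283 rad/s; then ω_n = ω_d/√(1−ζ²) = 295 rad/s.
t_s ≈ 4/(ζω_n) = 4/(0.286·295) = 0.0473 s.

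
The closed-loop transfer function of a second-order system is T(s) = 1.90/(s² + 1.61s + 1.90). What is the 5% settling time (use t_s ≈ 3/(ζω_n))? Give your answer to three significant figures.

t_s ≈ 3.73 s

ω_n = √1.90 = 1.38 rad/s; ζ = 1.61/(2·1.38) = 0.584.
t_s ≈ 3/(ζω_n) = 3/(0.584·1.38) = 3.73 s.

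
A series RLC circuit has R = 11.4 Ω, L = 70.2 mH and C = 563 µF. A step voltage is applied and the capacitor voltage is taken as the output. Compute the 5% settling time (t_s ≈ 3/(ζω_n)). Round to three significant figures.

For a series RLC circuit (capacitor voltage as output), ω_n = 1/√(LC) = 1/√(70.2 mH · 563 µF) = 159 rad/s.
ζ = (R/2)·√(C/L) = (11.4/2)·√(563 µF/70.2 mH) = 0.510.
t_s ≈ 3/(ζω_n) = 0.0369 s.

t_s ≈ 0.0369 s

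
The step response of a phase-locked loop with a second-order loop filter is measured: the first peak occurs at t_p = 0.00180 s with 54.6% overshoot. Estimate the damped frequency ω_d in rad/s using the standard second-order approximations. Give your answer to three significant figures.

ω_d ≈ 1750 rad/s

t_p = π/ω_d, so ω_d = π/0.00180 = 1750 rad/s.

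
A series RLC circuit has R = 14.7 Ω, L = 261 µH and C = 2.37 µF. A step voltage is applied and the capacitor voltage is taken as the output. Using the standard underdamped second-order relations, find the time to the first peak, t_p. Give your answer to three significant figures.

For a series RLC circuit (capacitor voltage as output), ω_n = 1/√(LC) = 1/√(261 µH · 2.37 µF) = 40200 rad/s.
ζ = (R/2)·√(C/L) = (14.7/2)·√(2.37 µF/261 µH) = 0.700.
The damped frequency ω_d = ω_n√(1−ζ²) = 28700 rad/s. t_p = π/ω_d = 0.000109 s.

t_p ≈ 0.000109 s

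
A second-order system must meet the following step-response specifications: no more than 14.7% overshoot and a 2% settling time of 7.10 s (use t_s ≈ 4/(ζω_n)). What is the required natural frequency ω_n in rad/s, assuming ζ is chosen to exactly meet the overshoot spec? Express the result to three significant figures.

ζ = −ln(OS)/√(π² + (ln OS)²). With OS = 0.147, ln OS = −1.917 and ζ = 1.917/3.680 = 0.521.
Then ω_n = 4/(ζ t_s) = 4/(0.521 × 7.10) = 1.08 rad/s.

ω_n ≈ 1.08 rad/s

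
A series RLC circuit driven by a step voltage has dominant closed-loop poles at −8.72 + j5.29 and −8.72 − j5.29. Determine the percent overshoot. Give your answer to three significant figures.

%OS ≈ 0.564%

With σ = 8.72, ω_d = 5.29: ω_n = √(σ²+ω_d²) = 10.2 rad/s, ζ = σ/ω_n = 0.855.
Overshoot: exp(−π·0.855/√(1−0.855²)) = 0.00564, i.e. 0.564%.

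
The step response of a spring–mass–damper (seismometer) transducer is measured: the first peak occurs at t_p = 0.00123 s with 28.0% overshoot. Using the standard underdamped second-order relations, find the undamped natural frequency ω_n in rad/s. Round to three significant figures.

ζ from %OS: ζ = |ln 0.280|/√(π²+ln²0.280) = 0.376.
t_p = π/ω_d ⇒ ω_d = 2550 rad/s; then ω_n = ω_d/√(1−ζ²) = 2760 rad/s.

ω_n ≈ 2760 rad/s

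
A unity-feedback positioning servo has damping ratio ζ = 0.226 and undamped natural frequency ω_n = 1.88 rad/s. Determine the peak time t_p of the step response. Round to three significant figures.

t_p ≈ 1.72 s

The damped frequency is ω_d = ω_n√(1−ζ²) = 1.88·√(1−0.0511) = 1.83 rad/s.
Peak time t_p = π/ω_d = π/1.83 = 1.72 s.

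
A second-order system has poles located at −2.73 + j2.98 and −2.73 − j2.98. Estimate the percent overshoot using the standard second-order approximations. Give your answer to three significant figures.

The poles are at −σ ± jω_d with σ = 2.73 and ω_d = 2.98, so ω_n = √(σ²+ω_d²) = 4.04 rad/s and ζ = σ/ω_n = 0.676.
Overshoot: exp(−π·0.676/√(1−0.676²)) = 0.0562, i.e. 5.62%.

%OS ≈ 5.62%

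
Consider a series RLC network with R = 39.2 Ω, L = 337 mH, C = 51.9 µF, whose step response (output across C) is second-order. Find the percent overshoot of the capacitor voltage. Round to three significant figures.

%OS ≈ 45.5%

For a series RLC circuit (capacitor voltage as output), ω_n = 1/√(LC) = 1/√(337 mH · 51.9 µF) = 239 rad/s.
ζ = (R/2)·√(C/L) = (39.2/2)·√(51.9 µF/337 mH) = 0.243.
%OS = 100·exp(−πζ/√(1−ζ²)) = 45.5%.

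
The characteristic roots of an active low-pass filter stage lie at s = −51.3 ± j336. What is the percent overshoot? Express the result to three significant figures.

%OS ≈ 61.9%

|pole| = ω_n = √(51.3² + 336²) = 340 rad/s; ζ = cos θ = σ/ω_n = 0.151.
%OS = 100 e^{−πζ/√(1−ζ²)} with ζ = 0.151 gives 61.9%.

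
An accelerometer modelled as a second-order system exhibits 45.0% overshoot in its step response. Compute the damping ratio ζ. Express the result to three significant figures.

From %OS = 100·exp(−πζ/√(1−ζ²)), invert to get ζ = −ln(OS)/√(π² + ln²(OS)) with OS = 0.450.
−ln 0.450 = 0.7985, so ζ = 0.7985/√(π² + 0.6376) = 0.246.

ζ ≈ 0.246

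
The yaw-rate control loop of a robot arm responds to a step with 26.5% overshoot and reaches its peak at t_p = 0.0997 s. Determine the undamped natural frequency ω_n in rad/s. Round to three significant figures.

ζ from %OS: ζ = |ln 0.265|/√(π²+ln²0.265) = 0.389.
t_p = π/ω_d ⇒ ω_d = 31.5 rad/s; then ω_n = ω_d/√(1−ζ²) = 34.2 rad/s.

ω_n ≈ 34.2 rad/s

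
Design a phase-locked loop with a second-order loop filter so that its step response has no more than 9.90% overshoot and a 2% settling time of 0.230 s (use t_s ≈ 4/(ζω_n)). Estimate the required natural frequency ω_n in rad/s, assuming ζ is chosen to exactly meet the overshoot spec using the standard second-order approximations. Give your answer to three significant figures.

ω_n ≈ 29.3 rad/s

ζ = −ln(OS)/√(π² + (ln OS)²). With OS = 0.0990, ln OS = −2.313 and ζ = 2.313/3.901 = 0.593.
Then ω_n = 4/(ζ t_s) = 4/(0.593 × 0.230) = 29.3 rad/s.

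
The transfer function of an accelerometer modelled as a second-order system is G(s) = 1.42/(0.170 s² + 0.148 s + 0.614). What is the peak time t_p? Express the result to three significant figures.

Dividing through by 0.170: denominator becomes s² + 0.8706 s + 3.612.
So ω_n = √3.612 = 1.90 rad/s and ζ = 0.8706/(2·1.90) = 0.229.
The damped frequency ω_d = ω_n√(1−ζ²) = 1.85 rad/s. t_p = π/ω_d = 1.70 s.

t_p ≈ 1.70 s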